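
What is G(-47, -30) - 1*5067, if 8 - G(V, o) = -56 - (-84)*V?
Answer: -1055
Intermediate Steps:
G(V, o) = 64 - 84*V (G(V, o) = 8 - (-56 - (-84)*V) = 8 - (-56 + 84*V) = 8 + (56 - 84*V) = 64 - 84*V)
G(-47, -30) - 1*5067 = (64 - 84*(-47)) - 1*5067 = (64 + 3948) - 5067 = 4012 - 5067 = -1055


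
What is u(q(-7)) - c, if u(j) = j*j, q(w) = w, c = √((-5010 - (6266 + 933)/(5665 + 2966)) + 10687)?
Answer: 49 - 2*√11745589373/2877 ≈ -26.340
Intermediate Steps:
c = 2*√11745589373/2877 (c = √((-5010 - 7199/8631) + 10687) = √(-43248509/8631 + 10687) = √(48990988/8631) = 2*√11745589373/2877 ≈ 75.340)
u(j) = j²
u(q(-7)) - c = (-7)² - 2*√11745589373/2877 = 49 - 2*√11745589373/2877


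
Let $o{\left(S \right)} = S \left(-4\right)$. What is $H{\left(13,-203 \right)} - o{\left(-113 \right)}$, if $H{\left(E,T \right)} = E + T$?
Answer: $-642$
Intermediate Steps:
$o{\left(S \right)} = - 4 S$
$H{\left(13,-203 \right)} - o{\left(-113 \right)} = \left(13 - 203\right) - \left(-4\right) \left(-113\right) = -190 - 452 = -642$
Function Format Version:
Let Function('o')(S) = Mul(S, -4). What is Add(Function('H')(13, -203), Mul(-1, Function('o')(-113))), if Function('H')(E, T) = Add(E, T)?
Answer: -642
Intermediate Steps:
Function('o')(S) = Mul(-4, S)
Add(Function('H')(13, -203), Mul(-1, Function('o')(-113))) = Add(Add(13, -203), Mul(-1, Mul(-4, -113))) = Add(-190, Mul(-1, 452)) = Add(-190, -452) = -642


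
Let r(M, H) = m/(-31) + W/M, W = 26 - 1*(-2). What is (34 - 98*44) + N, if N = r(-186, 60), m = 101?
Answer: -398171/93 ≈ -4281.4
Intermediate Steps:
W = 28 (W = 26 + 2 = 28)
r(M, H) = -101/31 + 28/M (r(M, H) = 101/(-31) + 28/M = 101*(-1/31) + 28/M = -101/31 + 28/M)
N = -317/93 (N = -101/31 + 28/(-186) = -101/31 + 28*(-1/186) = -101/31 - 14/93 = -317/93 ≈ -3.4086)
(34 - 98*44) + N = (34 - 98*44) - 317/93 = (34 - 4312) - 317/93 = -4278 - 317/93 = -398171/93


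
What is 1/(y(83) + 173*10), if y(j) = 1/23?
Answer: 23/39791 ≈ 0.00057802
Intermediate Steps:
y(j) = 1/23
1/(y(83) + 173*10) = 1/(1/23 + 173*10) = 1/(1/23 + 1730) = 1/(39791/23) = 23/39791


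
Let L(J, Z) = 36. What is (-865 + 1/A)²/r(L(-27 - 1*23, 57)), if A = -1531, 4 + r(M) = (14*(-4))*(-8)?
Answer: 438453216964/260179671 ≈ 1685.2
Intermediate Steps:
r(M) = 444 (r(M) = -4 + (14*(-4))*(-8) = -4 - 56*(-8) = -4 + 448 = 444)
(-865 + 1/A)²/r(L(-27 - 1*23, 57)) = (-865 + 1/(-1531))²/444 = (-865 - 1/1531)²*(1/444) = (-1324316/1531)²*(1/444) = (1753812867856/2343961)*(1/444) = 438453216964/260179671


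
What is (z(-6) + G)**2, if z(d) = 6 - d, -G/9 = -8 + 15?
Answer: 2601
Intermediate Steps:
G = -63 (G = -9*(-8 + 15) = -9*7 = -63)
(z(-6) + G)**2 = ((6 - 1*(-6)) - 63)**2 = ((6 + 6) - 63)**2 = (12 - 63)**2 = (-51)**2 = 2601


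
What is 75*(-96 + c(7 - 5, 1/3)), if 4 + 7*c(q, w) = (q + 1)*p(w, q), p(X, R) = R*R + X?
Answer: -49725/7 ≈ -7103.6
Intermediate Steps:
p(X, R) = X + R² (p(X, R) = R² + X = X + R²)
c(q, w) = -4/7 + (1 + q)*(w + q²)/7 (c(q, w) = -4/7 + ((q + 1)*(w + q²))/7 = -4/7 + ((1 + q)*(w + q²))/7 = -4/7 + (1 + q)*(w + q²)/7)
75*(-96 + c(7 - 5, 1/3)) = 75*(-96 + (-4/7 + (⅐)/3 + (7 - 5)²/7 + (7 - 5)*(1/3 + (7 - 5)²)/7)) = 75*(-96 + (-4/7 + (⅐)*(⅓) + (⅐)*2² + (⅐)*2*(⅓ + 2²))) = 75*(-96 + (-4/7 + 1/21 + (⅐)*4 + (⅐)*2*(⅓ + 4))) = 75*(-96 + (-4/7 + 1/21 + 4/7 + (⅐)*2*(13/3))) = 75*(-96 + (-4/7 + 1/21 + 4/7 + 26/21)) = 75*(-96 + 9/7) = 75*(-663/7) = -49725/7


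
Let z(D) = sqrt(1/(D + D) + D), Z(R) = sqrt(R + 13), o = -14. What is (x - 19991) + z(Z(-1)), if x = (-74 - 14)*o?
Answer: -18759 + 5*3**(3/4)/6 ≈ -18757.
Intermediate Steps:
Z(R) = sqrt(13 + R)
x = 1232 (x = (-74 - 14)*(-14) = -88*(-14) = 1232)
z(D) = sqrt(D + 1/(2*D)) (z(D) = sqrt(1/(2*D) + D) = sqrt(D + 1/(2*D)))
(x - 19991) + z(Z(-1)) = (1232 - 19991) + sqrt(2/(sqrt(13 - 1)) + 4*sqrt(13 - 1))/2 = -18759 + sqrt(2/(sqrt(12)) + 4*sqrt(12))/2 = -18759 + sqrt(2/((2*sqrt(3))) + 4*(2*sqrt(3)))/2 = -18759 + sqrt(2*(sqrt(3)/6) + 8*sqrt(3))/2 = -18759 + sqrt(sqrt(3)/3 + 8*sqrt(3))/2 = -18759 + sqrt(25*sqrt(3)/3)/2 = -18759 + (5*3**(3/4)/3)/2 = -18759 + 5*3**(3/4)/6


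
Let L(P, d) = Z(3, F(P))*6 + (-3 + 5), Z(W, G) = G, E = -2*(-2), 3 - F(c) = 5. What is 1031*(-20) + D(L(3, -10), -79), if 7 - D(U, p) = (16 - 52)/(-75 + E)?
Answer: -1463559/71 ≈ -20614.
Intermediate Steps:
F(c) = -2 (F(c) = 3 - 1*5 = 3 - 5 = -2)
E = 4
L(P, d) = -10 (L(P, d) = -2*6 + (-3 + 5) = -12 + 2 = -10)
D(U, p) = 461/71 (D(U, p) = 7 - (16 - 52)/(-75 + 4) = 7 - (-36)/(-71) = 7 - (-36)*(-1)/71 = 7 - 1*36/71 = 7 - 36/71 = 461/71)
1031*(-20) + D(L(3, -10), -79) = 1031*(-20) + 461/71 = -20620 + 461/71 = -1463559/71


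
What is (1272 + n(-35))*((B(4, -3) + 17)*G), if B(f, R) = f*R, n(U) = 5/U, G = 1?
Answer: 44515/7 ≈ 6359.3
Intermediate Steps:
B(f, R) = R*f
(1272 + n(-35))*((B(4, -3) + 17)*G) = (1272 + 5/(-35))*((-3*4 + 17)*1) = (1272 + 5*(-1/35))*((-12 + 17)*1) = (1272 - ⅐)*(5*1) = (8903/7)*5 = 44515/7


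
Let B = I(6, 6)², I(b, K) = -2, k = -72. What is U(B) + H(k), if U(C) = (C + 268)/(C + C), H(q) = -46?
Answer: -12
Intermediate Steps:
B = 4 (B = (-2)² = 4)
U(C) = (268 + C)/(2*C) (U(C) = (268 + C)/((2*C)) = (268 + C)*(1/(2*C)) = (268 + C)/(2*C))
U(B) + H(k) = (½)*(268 + 4)/4 - 46 = (½)*(¼)*272 - 46 = 34 - 46 = -12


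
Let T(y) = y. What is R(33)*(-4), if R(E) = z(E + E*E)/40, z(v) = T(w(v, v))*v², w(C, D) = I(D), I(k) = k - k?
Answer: 0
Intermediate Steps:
I(k) = 0
w(C, D) = 0
z(v) = 0 (z(v) = 0*v² = 0)
R(E) = 0 (R(E) = 0/40 = 0*(1/40) = 0)
R(33)*(-4) = 0*(-4) = 0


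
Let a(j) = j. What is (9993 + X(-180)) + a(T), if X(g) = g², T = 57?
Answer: 42450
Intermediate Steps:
(9993 + X(-180)) + a(T) = (9993 + (-180)²) + 57 = (9993 + 32400) + 57 = 42393 + 57 = 42450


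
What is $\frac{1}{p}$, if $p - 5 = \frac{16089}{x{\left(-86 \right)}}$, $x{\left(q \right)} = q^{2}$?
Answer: $\frac{7396}{53069} \approx 0.13937$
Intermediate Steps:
$p = \frac{53069}{7396}$ ($p = 5 + \frac{16089}{\left(-86\right)^{2}} = 5 + \frac{16089}{7396} = \frac{53069}{7396} \approx 7.1754$)
$\frac{1}{p} = \frac{1}{\frac{53069}{7396}} = \frac{7396}{53069}$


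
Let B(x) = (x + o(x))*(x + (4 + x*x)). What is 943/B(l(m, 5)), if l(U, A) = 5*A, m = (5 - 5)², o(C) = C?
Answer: 943/32700 ≈ 0.028838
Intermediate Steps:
m = 0 (m = 0² = 0)
B(x) = 2*x*(4 + x + x²) (B(x) = (x + x)*(x + (4 + x*x)) = (2*x)*(x + (4 + x²)) = (2*x)*(4 + x + x²) = 2*x*(4 + x + x²))
943/B(l(m, 5)) = 943/((2*(5*5)*(4 + 5*5 + (5*5)²))) = 943/((2*25*(4 + 25 + 25²))) = 943/((2*25*(4 + 25 + 625))) = 943/((2*25*654)) = 943/32700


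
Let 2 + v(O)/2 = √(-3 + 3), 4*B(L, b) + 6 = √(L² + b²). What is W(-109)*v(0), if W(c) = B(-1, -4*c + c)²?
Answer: -53483/2 + 51*√370 ≈ -25761.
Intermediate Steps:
B(L, b) = -3/2 + √(L² + b²)/4
W(c) = (-3/2 + √(1 + 9*c²)/4)² (W(c) = (-3/2 + √((-1)² + (-4*c + c)²)/4)² = (-3/2 + √(1 + (-3*c)²)/4)² = (-3/2 + √(1 + 9*c²)/4)²)
v(O) = -4 (v(O) = -4 + 2*√(-3 + 3) = -4 + 2*√0 = -4 + 2*0 = -4 + 0 = -4)
W(-109)*v(0) = ((-6 + √(1 + 9*(-109)²))²/16)*(-4) = ((-6 + √(1 + 9*11881))²/16)*(-4) = ((-6 + √(1 + 106929))²/16)*(-4) = ((-6 + √106930)²/16)*(-4) = ((-6 + 17*√370)²/16)*(-4) = -(-6 + 17*√370)²/4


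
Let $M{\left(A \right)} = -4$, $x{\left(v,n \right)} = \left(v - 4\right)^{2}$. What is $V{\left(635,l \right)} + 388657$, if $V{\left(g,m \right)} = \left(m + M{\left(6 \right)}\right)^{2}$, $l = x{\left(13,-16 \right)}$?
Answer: $394586$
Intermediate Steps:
$x{\left(v,n \right)} = \left(-4 + v\right)^{2}$
$l = 81$ ($l = \left(-4 + 13\right)^{2} = 9^{2} = 81$)
$V{\left(g,m \right)} = \left(-4 + m\right)^{2}$ ($V{\left(g,m \right)} = \left(m - 4\right)^{2} = \left(-4 + m\right)^{2}$)
$V{\left(635,l \right)} + 388657 = \left(-4 + 81\right)^{2} + 388657 = 77^{2} + 388657 = 5929 + 388657 = 394586$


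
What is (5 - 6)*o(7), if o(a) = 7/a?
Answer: -1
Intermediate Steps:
(5 - 6)*o(7) = (5 - 6)*(7/7) = -7/7 = -1*1 = -1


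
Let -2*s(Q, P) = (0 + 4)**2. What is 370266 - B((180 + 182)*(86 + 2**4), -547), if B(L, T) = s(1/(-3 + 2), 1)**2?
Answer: 370202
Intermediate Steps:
s(Q, P) = -8 (s(Q, P) = -(0 + 4)**2/2 = -1/2*4**2 = -1/2*16 = -8)
B(L, T) = 64 (B(L, T) = (-8)**2 = 64)
370266 - B((180 + 182)*(86 + 2**4), -547) = 370266 - 1*64 = 370266 - 64 = 370202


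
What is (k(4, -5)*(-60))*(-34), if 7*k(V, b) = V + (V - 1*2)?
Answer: 12240/7 ≈ 1748.6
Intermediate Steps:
k(V, b) = -2/7 + 2*V/7 (k(V, b) = (V + (V - 1*2))/7 = (V + (V - 2))/7 = (V + (-2 + V))/7 = (-2 + 2*V)/7 = -2/7 + 2*V/7)
(k(4, -5)*(-60))*(-34) = ((-2/7 + (2/7)*4)*(-60))*(-34) = ((-2/7 + 8/7)*(-60))*(-34) = ((6/7)*(-60))*(-34) = -360/7*(-34) = 12240/7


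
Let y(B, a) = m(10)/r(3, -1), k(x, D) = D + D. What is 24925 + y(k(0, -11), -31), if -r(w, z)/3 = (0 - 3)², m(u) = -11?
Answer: 672986/27 ≈ 24925.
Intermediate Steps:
k(x, D) = 2*D
r(w, z) = -27 (r(w, z) = -3*(0 - 3)² = -3*(-3)² = -3*9 = -27)
y(B, a) = 11/27 (y(B, a) = -11/(-27) = -11*(-1/27) = 11/27)
24925 + y(k(0, -11), -31) = 24925 + 11/27 = 672986/27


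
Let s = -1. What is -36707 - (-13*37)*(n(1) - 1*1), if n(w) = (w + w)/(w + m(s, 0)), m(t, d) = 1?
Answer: -36707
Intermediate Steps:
n(w) = 2*w/(1 + w) (n(w) = (w + w)/(w + 1) = (2*w)/(1 + w) = 2*w/(1 + w))
-36707 - (-13*37)*(n(1) - 1*1) = -36707 - (-13*37)*(2*1/(1 + 1) - 1*1) = -36707 - (-481)*(2*1/2 - 1) = -36707 - (-481)*(2*1*(½) - 1) = -36707 - (-481)*(1 - 1) = -36707 - (-481)*0 = -36707 - 1*0 = -36707 + 0 = -36707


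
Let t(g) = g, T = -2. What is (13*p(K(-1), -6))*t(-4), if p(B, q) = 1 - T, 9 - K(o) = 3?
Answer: -156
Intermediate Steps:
K(o) = 6 (K(o) = 9 - 1*3 = 9 - 3 = 6)
p(B, q) = 3 (p(B, q) = 1 - 1*(-2) = 1 + 2 = 3)
(13*p(K(-1), -6))*t(-4) = (13*3)*(-4) = 39*(-4) = -156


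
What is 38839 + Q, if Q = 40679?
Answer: 79518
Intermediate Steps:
38839 + Q = 38839 + 40679 = 79518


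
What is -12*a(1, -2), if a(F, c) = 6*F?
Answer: -72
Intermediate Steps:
-12*a(1, -2) = -72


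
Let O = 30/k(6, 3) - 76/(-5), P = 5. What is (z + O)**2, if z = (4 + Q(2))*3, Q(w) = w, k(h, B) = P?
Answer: 38416/25 ≈ 1536.6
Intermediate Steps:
k(h, B) = 5
O = 106/5 (O = 30/5 - 76/(-5) = 30*(1/5) - 76*(-1/5) = 6 + 76/5 = 106/5 ≈ 21.200)
z = 18 (z = (4 + 2)*3 = 6*3 = 18)
(z + O)**2 = (18 + 106/5)**2 = (196/5)**2 = 38416/25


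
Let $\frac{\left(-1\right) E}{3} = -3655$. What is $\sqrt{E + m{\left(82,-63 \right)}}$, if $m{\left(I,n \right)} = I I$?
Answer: $133$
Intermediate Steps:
$m{\left(I,n \right)} = I^{2}$
$E = 10965$ ($E = \left(-3\right) \left(-3655\right) = 10965$)
$\sqrt{E + m{\left(82,-63 \right)}} = \sqrt{10965 + 82^{2}} = \sqrt{10965 + 6724} = \sqrt{17689} = 133$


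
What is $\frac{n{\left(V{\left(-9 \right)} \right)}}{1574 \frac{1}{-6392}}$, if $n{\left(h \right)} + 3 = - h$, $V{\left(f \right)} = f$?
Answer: $- \frac{19176}{787} \approx -24.366$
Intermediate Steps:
$n{\left(h \right)} = -3 - h$
$\frac{n{\left(V{\left(-9 \right)} \right)}}{1574 \frac{1}{-6392}} = \frac{-3 - -9}{1574 \frac{1}{-6392}} = \frac{-3 + 9}{1574 \left(- \frac{1}{6392}\right)} = \frac{6}{- \frac{787}{3196}} = 6 \left(- \frac{3196}{787}\right) = - \frac{19176}{787}$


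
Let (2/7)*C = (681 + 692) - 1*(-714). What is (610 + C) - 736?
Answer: 14357/2 ≈ 7178.5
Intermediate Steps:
C = 14609/2 (C = 7*((681 + 692) - 1*(-714))/2 = 7*(1373 + 714)/2 = (7/2)*2087 = 14609/2 ≈ 7304.5)
(610 + C) - 736 = (610 + 14609/2) - 736 = 15829/2 - 736 = 14357/2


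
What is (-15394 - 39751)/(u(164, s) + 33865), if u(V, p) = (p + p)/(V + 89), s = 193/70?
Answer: -488308975/299874768 ≈ -1.6284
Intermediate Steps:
s = 193/70 (s = 193*(1/70) = 193/70 ≈ 2.7571)
u(V, p) = 2*p/(89 + V) (u(V, p) = (2*p)/(89 + V) = 2*p/(89 + V))
(-15394 - 39751)/(u(164, s) + 33865) = (-15394 - 39751)/(2*(193/70)/(89 + 164) + 33865) = -55145/(2*(193/70)/253 + 33865) = -55145/(2*(193/70)*(1/253) + 33865) = -55145/(193/8855 + 33865) = -55145/299874768/8855 = -55145*8855/299874768 = -488308975/299874768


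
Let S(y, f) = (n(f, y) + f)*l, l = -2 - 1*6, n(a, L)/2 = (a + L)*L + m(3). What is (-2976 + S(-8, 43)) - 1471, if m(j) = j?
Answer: -359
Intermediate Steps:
n(a, L) = 6 + 2*L*(L + a) (n(a, L) = 2*((a + L)*L + 3) = 2*((L + a)*L + 3) = 2*(L*(L + a) + 3) = 2*(3 + L*(L + a)) = 6 + 2*L*(L + a))
l = -8 (l = -2 - 6 = -8)
S(y, f) = -48 - 16*y² - 8*f - 16*f*y (S(y, f) = ((6 + 2*y² + 2*y*f) + f)*(-8) = ((6 + 2*y² + 2*f*y) + f)*(-8) = (6 + f + 2*y² + 2*f*y)*(-8) = -48 - 16*y² - 8*f - 16*f*y)
(-2976 + S(-8, 43)) - 1471 = (-2976 + (-48 - 16*(-8)² - 8*43 - 16*43*(-8))) - 1471 = (-2976 + (-48 - 16*64 - 344 + 5504)) - 1471 = (-2976 + (-48 - 1024 - 344 + 5504)) - 1471 = (-2976 + 4088) - 1471 = 1112 - 1471 = -359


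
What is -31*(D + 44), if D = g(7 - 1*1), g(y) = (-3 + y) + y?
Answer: -1643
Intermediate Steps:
g(y) = -3 + 2*y
D = 9 (D = -3 + 2*(7 - 1*1) = -3 + 2*(7 - 1) = -3 + 2*6 = -3 + 12 = 9)
-31*(D + 44) = -31*(9 + 44) = -31*53 = -1643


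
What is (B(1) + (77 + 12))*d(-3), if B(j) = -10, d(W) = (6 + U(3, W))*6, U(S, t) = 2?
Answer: 3792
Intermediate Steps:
d(W) = 48 (d(W) = (6 + 2)*6 = 8*6 = 48)
(B(1) + (77 + 12))*d(-3) = (-10 + (77 + 12))*48 = (-10 + 89)*48 = 79*48 = 3792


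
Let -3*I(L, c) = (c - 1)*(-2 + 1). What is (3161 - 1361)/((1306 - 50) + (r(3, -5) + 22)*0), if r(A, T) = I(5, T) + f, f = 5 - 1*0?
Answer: 225/157 ≈ 1.4331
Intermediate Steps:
I(L, c) = -1/3 + c/3 (I(L, c) = -(c - 1)*(-2 + 1)/3 = -(-1 + c)*(-1)/3 = -(1 - c)/3 = -1/3 + c/3)
f = 5 (f = 5 + 0 = 5)
r(A, T) = 14/3 + T/3 (r(A, T) = (-1/3 + T/3) + 5 = 14/3 + T/3)
(3161 - 1361)/((1306 - 50) + (r(3, -5) + 22)*0) = (3161 - 1361)/((1306 - 50) + ((14/3 + (1/3)*(-5)) + 22)*0) = 1800/(1256 + ((14/3 - 5/3) + 22)*0) = 1800/(1256 + (3 + 22)*0) = 1800/(1256 + 25*0) = 1800/(1256 + 0) = 1800/1256 = 1800*(1/1256) = 225/157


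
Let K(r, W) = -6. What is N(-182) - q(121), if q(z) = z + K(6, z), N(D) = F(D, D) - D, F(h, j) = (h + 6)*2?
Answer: -285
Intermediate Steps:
F(h, j) = 12 + 2*h (F(h, j) = (6 + h)*2 = 12 + 2*h)
N(D) = 12 + D (N(D) = (12 + 2*D) - D = 12 + D)
q(z) = -6 + z (q(z) = z - 6 = -6 + z)
N(-182) - q(121) = (12 - 182) - (-6 + 121) = -170 - 1*115 = -170 - 115 = -285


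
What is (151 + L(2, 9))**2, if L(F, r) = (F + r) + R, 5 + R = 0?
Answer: 24649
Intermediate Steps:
R = -5 (R = -5 + 0 = -5)
L(F, r) = -5 + F + r (L(F, r) = (F + r) - 5 = -5 + F + r)
(151 + L(2, 9))**2 = (151 + (-5 + 2 + 9))**2 = (151 + 6)**2 = 157**2 = 24649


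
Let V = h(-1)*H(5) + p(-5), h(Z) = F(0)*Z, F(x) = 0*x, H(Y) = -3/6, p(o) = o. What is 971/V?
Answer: -971/5 ≈ -194.20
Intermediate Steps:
H(Y) = -½ (H(Y) = -3*⅙ = -½)
F(x) = 0
h(Z) = 0 (h(Z) = 0*Z = 0)
V = -5 (V = 0*(-½) - 5 = 0 - 5 = -5)
971/V = 971/(-5) = 971*(-⅕) = -971/5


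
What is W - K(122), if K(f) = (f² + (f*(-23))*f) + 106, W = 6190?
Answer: 333532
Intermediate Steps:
K(f) = 106 - 22*f² (K(f) = (f² + (-23*f)*f) + 106 = (f² - 23*f²) + 106 = -22*f² + 106 = 106 - 22*f²)
W - K(122) = 6190 - (106 - 22*122²) = 6190 - (106 - 22*14884) = 6190 - (106 - 327448) = 6190 - 1*(-327342) = 6190 + 327342 = 333532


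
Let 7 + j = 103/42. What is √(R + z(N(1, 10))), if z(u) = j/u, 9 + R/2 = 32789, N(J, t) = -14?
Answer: √115648413/42 ≈ 256.05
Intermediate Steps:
j = -191/42 (j = -7 + 103/42 = -191/42 ≈ -4.5476)
R = 65560 (R = -18 + 2*32789 = -18 + 65578 = 65560)
z(u) = -191/(42*u)
√(R + z(N(1, 10))) = √(65560 - 191/42/(-14)) = √(65560 - 191/42*(-1/14)) = √(65560 + 191/588) = √(38549471/588) = √115648413/42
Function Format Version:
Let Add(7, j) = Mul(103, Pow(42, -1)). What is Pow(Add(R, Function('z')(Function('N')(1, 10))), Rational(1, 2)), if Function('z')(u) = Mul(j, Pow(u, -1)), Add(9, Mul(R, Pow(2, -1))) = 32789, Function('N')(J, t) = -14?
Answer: Mul(Rational(1, 42), Pow(115648413, Rational(1, 2))) ≈ 256.05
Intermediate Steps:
j = Rational(-191, 42) (j = Add(-7, Mul(103, Pow(42, -1))) = Add(-7, Mul(103, Rational(1, 42))) = Add(-7, Rational(103, 42)) = Rational(-191, 42) ≈ -4.5476)
R = 65560 (R = Add(-18, Mul(2, 32789)) = Add(-18, 65578) = 65560)
Function('z')(u) = Mul(Rational(-191, 42), Pow(u, -1))
Pow(Add(R, Function('z')(Function('N')(1, 10))), Rational(1, 2)) = Pow(Add(65560, Mul(Rational(-191, 42), Pow(-14, -1))), Rational(1, 2)) = Pow(Add(65560, Mul(Rational(-191, 42), Rational(-1, 14))), Rational(1, 2)) = Pow(Add(65560, Rational(191, 588)), Rational(1, 2)) = Pow(Rational(38549471, 588), Rational(1, 2)) = Mul(Rational(1, 42), Pow(115648413, Rational(1, 2)))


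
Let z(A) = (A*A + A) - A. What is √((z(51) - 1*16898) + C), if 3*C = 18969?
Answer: 3*I*√886 ≈ 89.297*I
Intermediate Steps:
C = 6323 (C = (⅓)*18969 = 6323)
z(A) = A² (z(A) = (A² + A) - A = (A + A²) - A = A²)
√((z(51) - 1*16898) + C) = √((51² - 1*16898) + 6323) = √((2601 - 16898) + 6323) = √(-14297 + 6323) = √(-7974) = 3*I*√886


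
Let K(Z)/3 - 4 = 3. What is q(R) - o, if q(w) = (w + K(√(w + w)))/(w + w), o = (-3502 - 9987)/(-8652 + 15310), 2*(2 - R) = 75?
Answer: 527130/236359 ≈ 2.2302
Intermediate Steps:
K(Z) = 21 (K(Z) = 12 + 3*3 = 12 + 9 = 21)
R = -71/2 (R = 2 - ½*75 = 2 - 75/2 = -71/2 ≈ -35.500)
o = -13489/6658 ≈ -2.0260
q(w) = (21 + w)/(2*w) (q(w) = (w + 21)/(w + w) = (21 + w)/((2*w)) = (21 + w)*(1/(2*w)) = (21 + w)/(2*w))
q(R) - o = (21 - 71/2)/(2*(-71/2)) - 1*(-13489/6658) = (½)*(-2/71)*(-29/2) + 13489/6658 = 29/142 + 13489/6658 = 527130/236359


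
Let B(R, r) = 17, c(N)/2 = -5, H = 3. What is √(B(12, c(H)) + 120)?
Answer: √137 ≈ 11.705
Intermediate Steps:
c(N) = -10 (c(N) = 2*(-5) = -10)
√(B(12, c(H)) + 120) = √(17 + 120) = √137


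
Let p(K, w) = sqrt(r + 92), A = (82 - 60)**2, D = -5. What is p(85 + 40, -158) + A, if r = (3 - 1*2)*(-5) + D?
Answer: 484 + sqrt(82) ≈ 493.06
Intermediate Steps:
r = -10 (r = (3 - 1*2)*(-5) - 5 = (3 - 2)*(-5) - 5 = 1*(-5) - 5 = -5 - 5 = -10)
A = 484 (A = 22**2 = 484)
p(K, w) = sqrt(82) (p(K, w) = sqrt(-10 + 92) = sqrt(82))
p(85 + 40, -158) + A = sqrt(82) + 484 = 484 + sqrt(82)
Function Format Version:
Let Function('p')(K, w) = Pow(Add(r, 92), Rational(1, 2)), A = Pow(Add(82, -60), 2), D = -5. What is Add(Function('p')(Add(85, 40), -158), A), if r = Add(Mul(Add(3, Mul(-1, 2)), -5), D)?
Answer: Add(484, Pow(82, Rational(1, 2))) ≈ 493.06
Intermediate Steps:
r = -10 (r = Add(Mul(Add(3, Mul(-1, 2)), -5), -5) = Add(Mul(Add(3, -2), -5), -5) = Add(Mul(1, -5), -5) = Add(-5, -5) = -10)
A = 484 (A = Pow(22, 2) = 484)
Function('p')(K, w) = Pow(82, Rational(1, 2)) (Function('p')(K, w) = Pow(Add(-10, 92), Rational(1, 2)) = Pow(82, Rational(1, 2)))
Add(Function('p')(Add(85, 40), -158), A) = Add(Pow(82, Rational(1, 2)), 484) = Add(484, Pow(82, Rational(1, 2)))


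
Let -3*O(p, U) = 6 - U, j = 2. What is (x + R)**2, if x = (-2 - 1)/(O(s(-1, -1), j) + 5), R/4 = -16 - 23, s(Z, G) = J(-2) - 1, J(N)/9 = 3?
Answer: 2975625/121 ≈ 24592.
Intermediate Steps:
J(N) = 27 (J(N) = 9*3 = 27)
s(Z, G) = 26 (s(Z, G) = 27 - 1 = 26)
O(p, U) = -2 + U/3 (O(p, U) = -(6 - U)/3 = -2 + U/3)
R = -156 (R = 4*(-16 - 23) = 4*(-39) = -156)
x = -9/11 (x = (-2 - 1)/((-2 + (1/3)*2) + 5) = -3/((-2 + 2/3) + 5) = -3/(-4/3 + 5) = -3/11/3 = -3*3/11 = -9/11 ≈ -0.81818)
(x + R)**2 = (-9/11 - 156)**2 = (-1725/11)**2 = 2975625/121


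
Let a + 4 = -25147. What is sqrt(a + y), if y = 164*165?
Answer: sqrt(1909) ≈ 43.692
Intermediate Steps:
a = -25151 (a = -4 - 25147 = -25151)
y = 27060
sqrt(a + y) = sqrt(-25151 + 27060) = sqrt(1909)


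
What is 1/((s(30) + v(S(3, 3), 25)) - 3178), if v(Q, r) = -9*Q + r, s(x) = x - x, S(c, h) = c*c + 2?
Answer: -1/3252 ≈ -0.00030750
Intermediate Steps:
S(c, h) = 2 + c**2 (S(c, h) = c**2 + 2 = 2 + c**2)
s(x) = 0
v(Q, r) = r - 9*Q
1/((s(30) + v(S(3, 3), 25)) - 3178) = 1/((0 + (25 - 9*(2 + 3**2))) - 3178) = 1/((0 + (25 - 9*(2 + 9))) - 3178) = 1/((0 + (25 - 9*11)) - 3178) = 1/((0 + (25 - 99)) - 3178) = 1/((0 - 74) - 3178) = 1/(-74 - 3178) = 1/(-3252) = -1/3252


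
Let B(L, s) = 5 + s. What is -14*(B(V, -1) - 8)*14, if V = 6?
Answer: 784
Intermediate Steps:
-14*(B(V, -1) - 8)*14 = -14*((5 - 1) - 8)*14 = -14*(4 - 8)*14 = -14*(-4)*14 = 56*14 = 784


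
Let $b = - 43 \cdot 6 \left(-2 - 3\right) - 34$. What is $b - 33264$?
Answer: $-32008$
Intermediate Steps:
$b = 1256$ ($b = - 43 \cdot 6 \left(-5\right) - 34 = \left(-43\right) \left(-30\right) - 34 = 1290 - 34 = 1256$)
$b - 33264 = 1256 - 33264 = -32008$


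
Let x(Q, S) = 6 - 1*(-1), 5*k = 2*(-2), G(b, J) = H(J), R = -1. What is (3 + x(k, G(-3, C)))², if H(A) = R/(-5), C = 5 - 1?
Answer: 100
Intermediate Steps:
C = 4
H(A) = ⅕ (H(A) = -1/(-5) = -1*(-⅕) = ⅕)
G(b, J) = ⅕
k = -⅘ (k = (2*(-2))/5 = (⅕)*(-4) = -⅘ ≈ -0.80000)
x(Q, S) = 7 (x(Q, S) = 6 + 1 = 7)
(3 + x(k, G(-3, C)))² = (3 + 7)² = 10² = 100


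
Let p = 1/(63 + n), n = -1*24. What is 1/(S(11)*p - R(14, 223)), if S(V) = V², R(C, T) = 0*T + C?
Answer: -39/425 ≈ -0.091765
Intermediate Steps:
n = -24
R(C, T) = C (R(C, T) = 0 + C = C)
p = 1/39 (p = 1/(63 - 24) = 1/39 ≈ 0.025641)
1/(S(11)*p - R(14, 223)) = 1/(11²*(1/39) - 1*14) = 1/(121*(1/39) - 14) = 1/(121/39 - 14) = 1/(-425/39) = -39/425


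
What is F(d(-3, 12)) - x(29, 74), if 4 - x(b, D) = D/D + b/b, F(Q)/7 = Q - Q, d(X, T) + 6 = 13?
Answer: -2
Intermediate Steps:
d(X, T) = 7 (d(X, T) = -6 + 13 = 7)
F(Q) = 0 (F(Q) = 7*(Q - Q) = 7*0 = 0)
x(b, D) = 2 (x(b, D) = 4 - (D/D + b/b) = 4 - (1 + 1) = 4 - 1*2 = 4 - 2 = 2)
F(d(-3, 12)) - x(29, 74) = 0 - 1*2 = 0 - 2 = -2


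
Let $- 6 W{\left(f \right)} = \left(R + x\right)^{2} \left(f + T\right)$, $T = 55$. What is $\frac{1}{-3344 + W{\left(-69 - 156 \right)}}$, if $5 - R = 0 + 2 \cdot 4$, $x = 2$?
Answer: $- \frac{3}{9947} \approx -0.0003016$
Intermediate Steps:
$R = -3$ ($R = 5 - \left(0 + 2 \cdot 4\right) = 5 - \left(0 + 8\right) = 5 - 8 = -3$)
$W{\left(f \right)} = - \frac{55}{6} - \frac{f}{6}$ ($W{\left(f \right)} = - \frac{\left(-3 + 2\right)^{2} \left(f + 55\right)}{6} = - \frac{\left(-1\right)^{2} \left(55 + f\right)}{6} = - \frac{1 \left(55 + f\right)}{6} = - \frac{55 + f}{6} = - \frac{55}{6} - \frac{f}{6}$)
$\frac{1}{-3344 + W{\left(-69 - 156 \right)}} = \frac{1}{-3344 - \left(\frac{55}{6} + \frac{-69 - 156}{6}\right)} = \frac{1}{-3344 - - \frac{85}{3}} = \frac{1}{-3344 + \left(- \frac{55}{6} + \frac{75}{2}\right)} = \frac{1}{-3344 + \frac{85}{3}} = \frac{1}{- \frac{9947}{3}} = - \frac{3}{9947}$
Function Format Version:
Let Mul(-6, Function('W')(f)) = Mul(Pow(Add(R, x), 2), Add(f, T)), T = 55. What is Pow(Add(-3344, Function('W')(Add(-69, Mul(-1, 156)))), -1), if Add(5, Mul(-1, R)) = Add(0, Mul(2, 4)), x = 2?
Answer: Rational(-3, 9947) ≈ -0.00030160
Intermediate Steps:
R = -3 (R = Add(5, Mul(-1, Add(0, Mul(2, 4)))) = Add(5, Mul(-1, Add(0, 8))) = Add(5, Mul(-1, 8)) = Add(5, -8) = -3)
Function('W')(f) = Add(Rational(-55, 6), Mul(Rational(-1, 6), f)) (Function('W')(f) = Mul(Rational(-1, 6), Mul(Pow(Add(-3, 2), 2), Add(f, 55))) = Mul(Rational(-1, 6), Mul(Pow(-1, 2), Add(55, f))) = Mul(Rational(-1, 6), Mul(1, Add(55, f))) = Mul(Rational(-1, 6), Add(55, f)) = Add(Rational(-55, 6), Mul(Rational(-1, 6), f)))
Pow(Add(-3344, Function('W')(Add(-69, Mul(-1, 156)))), -1) = Pow(Add(-3344, Add(Rational(-55, 6), Mul(Rational(-1, 6), Add(-69, Mul(-1, 156))))), -1) = Pow(Add(-3344, Add(Rational(-55, 6), Mul(Rational(-1, 6), Add(-69, -156)))), -1) = Pow(Add(-3344, Add(Rational(-55, 6), Mul(Rational(-1, 6), -225))), -1) = Pow(Add(-3344, Add(Rational(-55, 6), Rational(75, 2))), -1) = Pow(Add(-3344, Rational(85, 3)), -1) = Pow(Rational(-9947, 3), -1) = Rational(-3, 9947)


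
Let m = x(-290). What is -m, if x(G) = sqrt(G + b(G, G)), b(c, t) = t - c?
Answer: -I*sqrt(290) ≈ -17.029*I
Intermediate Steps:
x(G) = sqrt(G) (x(G) = sqrt(G + (G - G)) = sqrt(G + 0) = sqrt(G))
m = I*sqrt(290) (m = sqrt(-290) = I*sqrt(290) ≈ 17.029*I)
-m = -I*sqrt(290)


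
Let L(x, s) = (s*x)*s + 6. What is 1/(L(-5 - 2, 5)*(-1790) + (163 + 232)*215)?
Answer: 1/387435 ≈ 2.5811e-6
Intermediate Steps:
L(x, s) = 6 + x*s² (L(x, s) = x*s² + 6 = 6 + x*s²)
1/(L(-5 - 2, 5)*(-1790) + (163 + 232)*215) = 1/((6 + (-5 - 2)*5²)*(-1790) + (163 + 232)*215) = 1/((6 - 7*25)*(-1790) + 395*215) = 1/((6 - 175)*(-1790) + 84925) = 1/(-169*(-1790) + 84925) = 1/(302510 + 84925) = 1/387435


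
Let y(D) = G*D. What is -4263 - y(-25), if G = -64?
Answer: -5863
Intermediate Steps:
y(D) = -64*D
-4263 - y(-25) = -4263 - (-64)*(-25) = -4263 - 1*1600 = -4263 - 1600 = -5863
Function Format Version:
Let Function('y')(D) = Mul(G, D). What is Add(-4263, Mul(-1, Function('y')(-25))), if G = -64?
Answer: -5863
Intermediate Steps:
Function('y')(D) = Mul(-64, D)
Add(-4263, Mul(-1, Function('y')(-25))) = Add(-4263, Mul(-1, Mul(-64, -25))) = Add(-4263, Mul(-1, 1600)) = Add(-4263, -1600) = -5863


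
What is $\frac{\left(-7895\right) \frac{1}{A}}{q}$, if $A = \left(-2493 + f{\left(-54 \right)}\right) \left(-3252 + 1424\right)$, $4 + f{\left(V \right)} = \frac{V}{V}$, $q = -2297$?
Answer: $\frac{7895}{10480494336} \approx 7.533 \cdot 10^{-7}$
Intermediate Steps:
$f{\left(V \right)} = -3$ ($f{\left(V \right)} = -4 + \frac{V}{V} = -4 + 1 = -3$)
$A = 4562688$ ($A = \left(-2493 - 3\right) \left(-3252 + 1424\right) = \left(-2496\right) \left(-1828\right) = 4562688$)
$\frac{\left(-7895\right) \frac{1}{A}}{q} = \frac{\left(-7895\right) \frac{1}{4562688}}{-2297} = \left(-7895\right) \frac{1}{4562688} \left(- \frac{1}{2297}\right) = \left(- \frac{7895}{4562688}\right) \left(- \frac{1}{2297}\right) = \frac{7895}{10480494336}$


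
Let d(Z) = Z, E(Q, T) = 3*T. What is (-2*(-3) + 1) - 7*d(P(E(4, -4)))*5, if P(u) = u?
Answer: 427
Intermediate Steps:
(-2*(-3) + 1) - 7*d(P(E(4, -4)))*5 = (-2*(-3) + 1) - 21*(-4)*5 = (6 + 1) - 7*(-12)*5 = 7 + 84*5 = 7 + 420 = 427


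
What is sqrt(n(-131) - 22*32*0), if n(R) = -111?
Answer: I*sqrt(111) ≈ 10.536*I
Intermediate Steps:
sqrt(n(-131) - 22*32*0) = sqrt(-111 - 22*32*0) = sqrt(-111 - 704*0) = sqrt(-111 + 0) = sqrt(-111) = I*sqrt(111)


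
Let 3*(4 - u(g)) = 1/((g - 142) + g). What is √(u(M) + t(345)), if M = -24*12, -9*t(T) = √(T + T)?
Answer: √(18561018 - 515524*√690)/2154 ≈ 1.0401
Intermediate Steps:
t(T) = -√2*√T/9 (t(T) = -√(T + T)/9 = -√2*√T/9)
M = -288
u(g) = 4 - 1/(3*(-142 + 2*g)) (u(g) = 4 - 1/(3*((g - 142) + g)) = 4 - 1/(3*((-142 + g) + g)) = 4 - 1/(3*(-142 + 2*g)))
√(u(M) + t(345)) = √((-1705 + 24*(-288))/(6*(-71 - 288)) - √2*√345/9) = √((⅙)*(-1705 - 6912)/(-359) - √690/9) = √((⅙)*(-1/359)*(-8617) - √690/9) = √(8617/2154 - √690/9)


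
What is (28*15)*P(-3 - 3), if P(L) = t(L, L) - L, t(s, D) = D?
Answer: 0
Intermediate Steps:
P(L) = 0 (P(L) = L - L = 0)
(28*15)*P(-3 - 3) = (28*15)*0 = 420*0 = 0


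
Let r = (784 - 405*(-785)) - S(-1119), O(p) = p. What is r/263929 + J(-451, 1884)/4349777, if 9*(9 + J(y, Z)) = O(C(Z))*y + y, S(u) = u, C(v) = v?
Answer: 12296227646540/10332290644497 ≈ 1.1901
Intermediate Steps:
J(y, Z) = -9 + y/9 + Z*y/9 (J(y, Z) = -9 + (Z*y + y)/9 = -9 + (y + Z*y)/9 = -9 + (y/9 + Z*y/9) = -9 + y/9 + Z*y/9)
r = 319828 (r = (784 - 405*(-785)) - 1*(-1119) = (784 + 317925) + 1119 = 318709 + 1119 = 319828)
r/263929 + J(-451, 1884)/4349777 = 319828/263929 + (-9 + (⅑)*(-451) + (⅑)*1884*(-451))/4349777 = 319828*(1/263929) + (-9 - 451/9 - 283228/3)*(1/4349777) = 319828/263929 - 850216/9*1/4349777 = 319828/263929 - 850216/39147993 = 12296227646540/10332290644497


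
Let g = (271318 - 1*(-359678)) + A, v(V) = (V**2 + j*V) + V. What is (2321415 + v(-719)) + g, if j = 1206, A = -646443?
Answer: 1955096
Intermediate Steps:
v(V) = V**2 + 1207*V (v(V) = (V**2 + 1206*V) + V = V**2 + 1207*V)
g = -15447 (g = (271318 - 1*(-359678)) - 646443 = (271318 + 359678) - 646443 = 630996 - 646443 = -15447)
(2321415 + v(-719)) + g = (2321415 - 719*(1207 - 719)) - 15447 = (2321415 - 719*488) - 15447 = (2321415 - 350872) - 15447 = 1970543 - 15447 = 1955096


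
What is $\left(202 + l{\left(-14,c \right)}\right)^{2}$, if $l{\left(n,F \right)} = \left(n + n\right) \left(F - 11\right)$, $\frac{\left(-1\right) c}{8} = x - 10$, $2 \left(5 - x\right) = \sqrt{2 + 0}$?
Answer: $397188 + 136640 \sqrt{2} \approx 5.9043 \cdot 10^{5}$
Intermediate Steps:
$x = 5 - \frac{\sqrt{2}}{2}$ ($x = 5 - \frac{\sqrt{2 + 0}}{2} = 5 - \frac{\sqrt{2}}{2} \approx 4.2929$)
$c = 40 + 4 \sqrt{2}$ ($c = - 8 \left(\left(5 - \frac{\sqrt{2}}{2}\right) - 10\right) = - 8 \left(-5 - \frac{\sqrt{2}}{2}\right) = 40 + 4 \sqrt{2} \approx 45.657$)
$l{\left(n,F \right)} = 2 n \left(-11 + F\right)$
$\left(202 + l{\left(-14,c \right)}\right)^{2} = \left(202 + 2 \left(-14\right) \left(-11 + \left(40 + 4 \sqrt{2}\right)\right)\right)^{2} = \left(202 + 2 \left(-14\right) \left(29 + 4 \sqrt{2}\right)\right)^{2} = \left(202 - \left(812 + 112 \sqrt{2}\right)\right)^{2} = \left(-610 - 112 \sqrt{2}\right)^{2}$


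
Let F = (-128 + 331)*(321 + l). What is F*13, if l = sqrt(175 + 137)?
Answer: 847119 + 5278*sqrt(78) ≈ 8.9373e+5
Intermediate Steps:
l = 2*sqrt(78) (l = sqrt(312) = 2*sqrt(78) ≈ 17.664)
F = 65163 + 406*sqrt(78) (F = (-128 + 331)*(321 + 2*sqrt(78)) = 203*(321 + 2*sqrt(78)) = 65163 + 406*sqrt(78) ≈ 68749.)
F*13 = (65163 + 406*sqrt(78))*13 = 847119 + 5278*sqrt(78)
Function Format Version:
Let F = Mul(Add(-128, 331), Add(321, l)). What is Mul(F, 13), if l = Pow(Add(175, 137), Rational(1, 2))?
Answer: Add(847119, Mul(5278, Pow(78, Rational(1, 2)))) ≈ 8.9373e+5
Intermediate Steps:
l = Mul(2, Pow(78, Rational(1, 2))) (l = Pow(312, Rational(1, 2)) = Mul(2, Pow(78, Rational(1, 2))) ≈ 17.664)
F = Add(65163, Mul(406, Pow(78, Rational(1, 2)))) (F = Mul(Add(-128, 331), Add(321, Mul(2, Pow(78, Rational(1, 2))))) = Mul(203, Add(321, Mul(2, Pow(78, Rational(1, 2))))) = Add(65163, Mul(406, Pow(78, Rational(1, 2)))) ≈ 68749.)
Mul(F, 13) = Mul(Add(65163, Mul(406, Pow(78, Rational(1, 2)))), 13) = Add(847119, Mul(5278, Pow(78, Rational(1, 2))))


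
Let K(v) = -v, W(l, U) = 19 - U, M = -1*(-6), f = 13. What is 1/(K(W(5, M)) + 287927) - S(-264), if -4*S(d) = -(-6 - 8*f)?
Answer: 3958818/143957 ≈ 27.500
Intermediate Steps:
M = 6
S(d) = -55/2 (S(d) = -(-1)*(-6 - 8*13)/4 = -(-1)*(-6 - 104)/4 = -(-1)*(-110)/4 = -1/4*110 = -55/2)
1/(K(W(5, M)) + 287927) - S(-264) = 1/(-(19 - 1*6) + 287927) - 1*(-55/2) = 1/(-(19 - 6) + 287927) + 55/2 = 1/(-1*13 + 287927) + 55/2 = 1/(-13 + 287927) + 55/2 = 1/287914 + 55/2 = 3958818/143957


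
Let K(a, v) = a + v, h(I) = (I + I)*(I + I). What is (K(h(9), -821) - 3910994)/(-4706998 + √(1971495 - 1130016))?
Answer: 18411380314018/22155829330525 + 3911491*√841479/22155829330525 ≈ 0.83116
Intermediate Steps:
h(I) = 4*I² (h(I) = (2*I)*(2*I) = 4*I²)
(K(h(9), -821) - 3910994)/(-4706998 + √(1971495 - 1130016)) = ((4*9² - 821) - 3910994)/(-4706998 + √(1971495 - 1130016)) = ((4*81 - 821) - 3910994)/(-4706998 + √841479) = ((324 - 821) - 3910994)/(-4706998 + √841479) = (-497 - 3910994)/(-4706998 + √841479) = -3911491/(-4706998 + √841479)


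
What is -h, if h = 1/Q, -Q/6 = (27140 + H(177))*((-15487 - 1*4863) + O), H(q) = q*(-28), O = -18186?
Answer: -1/5129295744 ≈ -1.9496e-10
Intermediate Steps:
H(q) = -28*q
Q = 5129295744 (Q = -6*(27140 - 28*177)*((-15487 - 1*4863) - 18186) = -6*(27140 - 4956)*((-15487 - 4863) - 18186) = -133104*(-20350 - 18186) = -133104*(-38536) = -6*(-854882624) = 5129295744)
h = 1/5129295744 ≈ 1.9496e-10
-h = -1*1/5129295744 = -1/5129295744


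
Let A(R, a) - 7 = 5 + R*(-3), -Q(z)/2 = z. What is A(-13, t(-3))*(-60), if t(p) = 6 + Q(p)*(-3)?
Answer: -3060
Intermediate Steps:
Q(z) = -2*z
t(p) = 6 + 6*p (t(p) = 6 - 2*p*(-3) = 6 + 6*p)
A(R, a) = 12 - 3*R (A(R, a) = 7 + (5 + R*(-3)) = 7 + (5 - 3*R) = 12 - 3*R)
A(-13, t(-3))*(-60) = (12 - 3*(-13))*(-60) = (12 + 39)*(-60) = 51*(-60) = -3060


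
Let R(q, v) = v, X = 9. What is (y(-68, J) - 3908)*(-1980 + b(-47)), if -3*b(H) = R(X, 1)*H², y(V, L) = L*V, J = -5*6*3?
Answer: -18025588/3 ≈ -6.0085e+6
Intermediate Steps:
J = -90 (J = -30*3 = -90)
b(H) = -H²/3
(y(-68, J) - 3908)*(-1980 + b(-47)) = (-90*(-68) - 3908)*(-1980 - ⅓*(-47)²) = (6120 - 3908)*(-1980 - ⅓*2209) = 2212*(-1980 - 2209/3) = 2212*(-8149/3) = -18025588/3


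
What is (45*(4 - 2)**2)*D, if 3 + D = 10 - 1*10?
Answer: -540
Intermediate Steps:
D = -3 (D = -3 + (10 - 1*10) = -3 + (10 - 10) = -3 + 0 = -3)
(45*(4 - 2)**2)*D = (45*(4 - 2)**2)*(-3) = (45*2**2)*(-3) = (45*4)*(-3) = 180*(-3) = -540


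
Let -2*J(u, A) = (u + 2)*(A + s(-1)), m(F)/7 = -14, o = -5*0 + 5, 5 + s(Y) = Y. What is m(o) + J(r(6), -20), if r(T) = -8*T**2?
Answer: -3816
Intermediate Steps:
s(Y) = -5 + Y
o = 5 (o = 0 + 5 = 5)
m(F) = -98 (m(F) = 7*(-14) = -98)
J(u, A) = -(-6 + A)*(2 + u)/2 (J(u, A) = -(u + 2)*(A + (-5 - 1))/2 = -(2 + u)*(A - 6)/2 = -(2 + u)*(-6 + A)/2 = -(-6 + A)*(2 + u)/2)
m(o) + J(r(6), -20) = -98 + (6 - 1*(-20) + 3*(-8*6**2) - 1/2*(-20)*(-8*6**2)) = -98 + (6 + 20 + 3*(-8*36) - 1/2*(-20)*(-8*36)) = -98 + (6 + 20 + 3*(-288) - 1/2*(-20)*(-288)) = -98 + (6 + 20 - 864 - 2880) = -98 - 3718 = -3816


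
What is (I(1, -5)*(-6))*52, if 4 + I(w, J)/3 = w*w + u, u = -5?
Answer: 7488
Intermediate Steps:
I(w, J) = -27 + 3*w² (I(w, J) = -12 + 3*(w*w - 5) = -12 + 3*(w² - 5) = -12 + 3*(-5 + w²) = -12 + (-15 + 3*w²) = -27 + 3*w²)
(I(1, -5)*(-6))*52 = ((-27 + 3*1²)*(-6))*52 = ((-27 + 3*1)*(-6))*52 = ((-27 + 3)*(-6))*52 = -24*(-6)*52 = 144*52 = 7488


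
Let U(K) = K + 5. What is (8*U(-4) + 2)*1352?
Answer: 13520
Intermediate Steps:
U(K) = 5 + K
(8*U(-4) + 2)*1352 = (8*(5 - 4) + 2)*1352 = (8*1 + 2)*1352 = (8 + 2)*1352 = 10*1352 = 13520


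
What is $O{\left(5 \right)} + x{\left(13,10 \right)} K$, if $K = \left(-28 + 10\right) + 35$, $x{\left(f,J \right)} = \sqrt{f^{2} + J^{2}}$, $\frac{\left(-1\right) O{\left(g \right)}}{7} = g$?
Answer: $-35 + 17 \sqrt{269} \approx 243.82$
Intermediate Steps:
$O{\left(g \right)} = - 7 g$
$x{\left(f,J \right)} = \sqrt{J^{2} + f^{2}}$
$K = 17$ ($K = -18 + 35 = 17$)
$O{\left(5 \right)} + x{\left(13,10 \right)} K = \left(-7\right) 5 + \sqrt{10^{2} + 13^{2}} \cdot 17 = -35 + \sqrt{100 + 169} \cdot 17 = -35 + \sqrt{269} \cdot 17 = -35 + 17 \sqrt{269}$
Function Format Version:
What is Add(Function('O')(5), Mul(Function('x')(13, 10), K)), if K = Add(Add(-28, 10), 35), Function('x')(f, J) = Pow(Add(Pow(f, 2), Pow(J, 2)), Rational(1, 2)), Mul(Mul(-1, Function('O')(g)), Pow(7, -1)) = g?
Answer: Add(-35, Mul(17, Pow(269, Rational(1, 2)))) ≈ 243.82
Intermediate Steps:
Function('O')(g) = Mul(-7, g)
Function('x')(f, J) = Pow(Add(Pow(J, 2), Pow(f, 2)), Rational(1, 2))
K = 17 (K = Add(-18, 35) = 17)
Add(Function('O')(5), Mul(Function('x')(13, 10), K)) = Add(Mul(-7, 5), Mul(Pow(Add(Pow(10, 2), Pow(13, 2)), Rational(1, 2)), 17)) = Add(-35, Mul(Pow(Add(100, 169), Rational(1, 2)), 17)) = Add(-35, Mul(Pow(269, Rational(1, 2)), 17)) = Add(-35, Mul(17, Pow(269, Rational(1, 2))))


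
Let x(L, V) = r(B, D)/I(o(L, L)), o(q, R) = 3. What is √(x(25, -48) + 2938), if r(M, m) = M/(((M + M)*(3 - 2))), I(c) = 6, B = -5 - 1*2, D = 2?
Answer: √105771/6 ≈ 54.204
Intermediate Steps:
B = -7 (B = -5 - 2 = -7)
r(M, m) = ½ (r(M, m) = M/(((2*M)*1)) = M/((2*M)) = M*(1/(2*M)) = ½)
x(L, V) = 1/12 (x(L, V) = (½)/6 = (½)*(⅙) = 1/12)
√(x(25, -48) + 2938) = √(1/12 + 2938) = √(35257/12) = √105771/6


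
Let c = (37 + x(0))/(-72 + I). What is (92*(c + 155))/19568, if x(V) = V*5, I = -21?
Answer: 165347/227478 ≈ 0.72687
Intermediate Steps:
x(V) = 5*V
c = -37/93 (c = (37 + 5*0)/(-72 - 21) = (37 + 0)/(-93) = 37*(-1/93) = -37/93 ≈ -0.39785)
(92*(c + 155))/19568 = (92*(-37/93 + 155))/19568 = (92*(14378/93))*(1/19568) = (1322776/93)*(1/19568) = 165347/227478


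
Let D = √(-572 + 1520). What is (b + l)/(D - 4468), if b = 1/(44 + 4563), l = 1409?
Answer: -7250741888/22991321033 - 3245632*√237/22991321033 ≈ -0.31754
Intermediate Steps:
b = 1/4607 ≈ 0.00021706
D = 2*√237 (D = √948 = 2*√237 ≈ 30.790)
(b + l)/(D - 4468) = (1/4607 + 1409)/(2*√237 - 4468) = 6491264/(4607*(-4468 + 2*√237))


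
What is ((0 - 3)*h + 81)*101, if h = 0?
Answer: 8181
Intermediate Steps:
((0 - 3)*h + 81)*101 = ((0 - 3)*0 + 81)*101 = (-3*0 + 81)*101 = (0 + 81)*101 = 81*101 = 8181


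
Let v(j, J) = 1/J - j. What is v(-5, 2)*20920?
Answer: 115060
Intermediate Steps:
v(j, J) = 1/J - j
v(-5, 2)*20920 = (1/2 - 1*(-5))*20920 = (½ + 5)*20920 = (11/2)*20920 = 115060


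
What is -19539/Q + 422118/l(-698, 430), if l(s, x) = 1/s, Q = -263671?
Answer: -77687592054705/263671 ≈ -2.9464e+8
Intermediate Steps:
-19539/Q + 422118/l(-698, 430) = -19539/(-263671) + 422118/(1/(-698)) = -19539*(-1/263671) + 422118/(-1/698) = 19539/263671 + 422118*(-698) = 19539/263671 - 294638364 = -77687592054705/263671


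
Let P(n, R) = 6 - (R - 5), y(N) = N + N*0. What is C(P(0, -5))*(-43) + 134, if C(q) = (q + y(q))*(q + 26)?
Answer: -57658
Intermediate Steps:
y(N) = N (y(N) = N + 0 = N)
P(n, R) = 11 - R (P(n, R) = 6 - (-5 + R) = 6 + (5 - R) = 11 - R)
C(q) = 2*q*(26 + q) (C(q) = (q + q)*(q + 26) = (2*q)*(26 + q) = 2*q*(26 + q))
C(P(0, -5))*(-43) + 134 = (2*(11 - 1*(-5))*(26 + (11 - 1*(-5))))*(-43) + 134 = (2*(11 + 5)*(26 + (11 + 5)))*(-43) + 134 = (2*16*(26 + 16))*(-43) + 134 = (2*16*42)*(-43) + 134 = 1344*(-43) + 134 = -57792 + 134 = -57658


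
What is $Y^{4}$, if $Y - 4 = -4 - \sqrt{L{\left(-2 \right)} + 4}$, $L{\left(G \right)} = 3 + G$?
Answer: $25$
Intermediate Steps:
$Y = - \sqrt{5}$ ($Y = 4 - \left(4 + \sqrt{\left(3 - 2\right) + 4}\right) = 4 - \left(4 + \sqrt{1 + 4}\right) = 4 - \left(4 + \sqrt{5}\right) = - \sqrt{5} \approx -2.2361$)
$Y^{4} = \left(- \sqrt{5}\right)^{4} = 25$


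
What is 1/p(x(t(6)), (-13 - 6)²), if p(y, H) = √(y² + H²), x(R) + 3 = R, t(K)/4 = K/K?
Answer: √130322/130322 ≈ 0.0027701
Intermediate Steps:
t(K) = 4 (t(K) = 4*(K/K) = 4*1 = 4)
x(R) = -3 + R
p(y, H) = √(H² + y²)
1/p(x(t(6)), (-13 - 6)²) = 1/(√(((-13 - 6)²)² + (-3 + 4)²)) = 1/(√(((-19)²)² + 1²)) = 1/(√(361² + 1)) = 1/(√(130321 + 1)) = 1/(√130322) = √130322/130322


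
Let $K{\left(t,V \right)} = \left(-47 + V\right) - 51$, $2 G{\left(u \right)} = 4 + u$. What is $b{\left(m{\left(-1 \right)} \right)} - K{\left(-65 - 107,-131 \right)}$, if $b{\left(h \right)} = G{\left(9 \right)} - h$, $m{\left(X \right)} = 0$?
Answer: $\frac{471}{2} \approx 235.5$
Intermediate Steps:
$G{\left(u \right)} = 2 + \frac{u}{2}$ ($G{\left(u \right)} = \frac{4 + u}{2} = 2 + \frac{u}{2}$)
$b{\left(h \right)} = \frac{13}{2} - h$ ($b{\left(h \right)} = \left(2 + \frac{1}{2} \cdot 9\right) - h = \left(2 + \frac{9}{2}\right) - h = \frac{13}{2} - h$)
$K{\left(t,V \right)} = -98 + V$
$b{\left(m{\left(-1 \right)} \right)} - K{\left(-65 - 107,-131 \right)} = \left(\frac{13}{2} - 0\right) - \left(-98 - 131\right) = \left(\frac{13}{2} + 0\right) - -229 = \frac{13}{2} + 229 = \frac{471}{2}$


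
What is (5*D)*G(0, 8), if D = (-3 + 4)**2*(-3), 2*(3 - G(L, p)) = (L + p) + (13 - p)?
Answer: 105/2 ≈ 52.500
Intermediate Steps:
G(L, p) = -7/2 - L/2 (G(L, p) = 3 - ((L + p) + (13 - p))/2 = 3 - (13 + L)/2 = 3 + (-13/2 - L/2) = -7/2 - L/2)
D = -3 (D = 1**2*(-3) = 1*(-3) = -3)
(5*D)*G(0, 8) = (5*(-3))*(-7/2 - 1/2*0) = -15*(-7/2 + 0) = -15*(-7/2) = 105/2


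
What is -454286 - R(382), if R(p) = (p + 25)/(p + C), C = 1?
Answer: -173991945/383 ≈ -4.5429e+5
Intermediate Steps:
R(p) = (25 + p)/(1 + p) (R(p) = (p + 25)/(p + 1) = (25 + p)/(1 + p))
-454286 - R(382) = -454286 - (25 + 382)/(1 + 382) = -454286 - 407/383 = -173991945/383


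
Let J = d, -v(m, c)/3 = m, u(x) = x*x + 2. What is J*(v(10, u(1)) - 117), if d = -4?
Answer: 588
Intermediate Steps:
u(x) = 2 + x² (u(x) = x² + 2 = 2 + x²)
v(m, c) = -3*m
J = -4
J*(v(10, u(1)) - 117) = -4*(-3*10 - 117) = -4*(-30 - 117) = -4*(-147) = 588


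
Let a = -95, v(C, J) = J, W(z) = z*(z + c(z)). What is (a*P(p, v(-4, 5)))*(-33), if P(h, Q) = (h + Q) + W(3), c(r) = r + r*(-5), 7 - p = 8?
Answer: -72105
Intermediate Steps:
p = -1 (p = 7 - 1*8 = 7 - 8 = -1)
c(r) = -4*r (c(r) = r - 5*r = -4*r)
W(z) = -3*z² (W(z) = z*(z - 4*z) = z*(-3*z) = -3*z²)
P(h, Q) = -27 + Q + h (P(h, Q) = (h + Q) - 3*3² = (Q + h) - 3*9 = (Q + h) - 27 = -27 + Q + h)
(a*P(p, v(-4, 5)))*(-33) = -95*(-27 + 5 - 1)*(-33) = -95*(-23)*(-33) = 2185*(-33) = -72105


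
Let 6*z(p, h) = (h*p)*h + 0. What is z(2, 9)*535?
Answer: 14445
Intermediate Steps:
z(p, h) = p*h²/6 (z(p, h) = ((h*p)*h + 0)/6 = (p*h² + 0)/6 = (p*h²)/6 = p*h²/6)
z(2, 9)*535 = ((⅙)*2*9²)*535 = ((⅙)*2*81)*535 = 27*535 = 14445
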